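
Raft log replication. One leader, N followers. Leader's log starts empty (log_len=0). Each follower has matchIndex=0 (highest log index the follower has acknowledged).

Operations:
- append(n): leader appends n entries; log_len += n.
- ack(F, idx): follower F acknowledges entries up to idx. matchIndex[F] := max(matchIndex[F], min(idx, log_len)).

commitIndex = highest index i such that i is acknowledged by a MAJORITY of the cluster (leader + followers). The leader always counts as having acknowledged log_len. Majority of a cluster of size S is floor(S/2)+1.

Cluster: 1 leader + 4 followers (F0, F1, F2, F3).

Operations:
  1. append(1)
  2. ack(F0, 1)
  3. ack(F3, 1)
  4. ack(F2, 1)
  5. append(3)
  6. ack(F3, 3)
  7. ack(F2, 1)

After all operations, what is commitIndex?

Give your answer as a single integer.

Op 1: append 1 -> log_len=1
Op 2: F0 acks idx 1 -> match: F0=1 F1=0 F2=0 F3=0; commitIndex=0
Op 3: F3 acks idx 1 -> match: F0=1 F1=0 F2=0 F3=1; commitIndex=1
Op 4: F2 acks idx 1 -> match: F0=1 F1=0 F2=1 F3=1; commitIndex=1
Op 5: append 3 -> log_len=4
Op 6: F3 acks idx 3 -> match: F0=1 F1=0 F2=1 F3=3; commitIndex=1
Op 7: F2 acks idx 1 -> match: F0=1 F1=0 F2=1 F3=3; commitIndex=1

Answer: 1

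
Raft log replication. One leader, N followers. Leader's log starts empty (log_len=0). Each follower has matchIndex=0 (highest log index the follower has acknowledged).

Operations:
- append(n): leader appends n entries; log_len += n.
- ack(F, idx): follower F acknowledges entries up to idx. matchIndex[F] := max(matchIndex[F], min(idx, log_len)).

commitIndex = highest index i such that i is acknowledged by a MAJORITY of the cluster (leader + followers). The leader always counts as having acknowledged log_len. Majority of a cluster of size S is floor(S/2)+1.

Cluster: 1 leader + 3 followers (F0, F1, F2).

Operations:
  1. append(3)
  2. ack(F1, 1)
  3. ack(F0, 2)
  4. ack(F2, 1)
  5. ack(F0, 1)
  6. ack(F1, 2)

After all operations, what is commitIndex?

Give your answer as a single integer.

Answer: 2

Derivation:
Op 1: append 3 -> log_len=3
Op 2: F1 acks idx 1 -> match: F0=0 F1=1 F2=0; commitIndex=0
Op 3: F0 acks idx 2 -> match: F0=2 F1=1 F2=0; commitIndex=1
Op 4: F2 acks idx 1 -> match: F0=2 F1=1 F2=1; commitIndex=1
Op 5: F0 acks idx 1 -> match: F0=2 F1=1 F2=1; commitIndex=1
Op 6: F1 acks idx 2 -> match: F0=2 F1=2 F2=1; commitIndex=2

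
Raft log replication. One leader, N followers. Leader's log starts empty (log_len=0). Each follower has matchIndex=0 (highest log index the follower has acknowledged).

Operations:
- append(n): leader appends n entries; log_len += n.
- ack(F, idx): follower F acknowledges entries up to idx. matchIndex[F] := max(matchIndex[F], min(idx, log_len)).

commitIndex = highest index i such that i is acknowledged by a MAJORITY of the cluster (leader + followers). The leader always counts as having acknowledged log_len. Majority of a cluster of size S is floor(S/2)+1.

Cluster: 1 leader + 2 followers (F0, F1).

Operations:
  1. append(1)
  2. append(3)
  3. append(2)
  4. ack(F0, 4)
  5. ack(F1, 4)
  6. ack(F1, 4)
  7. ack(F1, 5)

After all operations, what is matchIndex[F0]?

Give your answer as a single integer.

Answer: 4

Derivation:
Op 1: append 1 -> log_len=1
Op 2: append 3 -> log_len=4
Op 3: append 2 -> log_len=6
Op 4: F0 acks idx 4 -> match: F0=4 F1=0; commitIndex=4
Op 5: F1 acks idx 4 -> match: F0=4 F1=4; commitIndex=4
Op 6: F1 acks idx 4 -> match: F0=4 F1=4; commitIndex=4
Op 7: F1 acks idx 5 -> match: F0=4 F1=5; commitIndex=5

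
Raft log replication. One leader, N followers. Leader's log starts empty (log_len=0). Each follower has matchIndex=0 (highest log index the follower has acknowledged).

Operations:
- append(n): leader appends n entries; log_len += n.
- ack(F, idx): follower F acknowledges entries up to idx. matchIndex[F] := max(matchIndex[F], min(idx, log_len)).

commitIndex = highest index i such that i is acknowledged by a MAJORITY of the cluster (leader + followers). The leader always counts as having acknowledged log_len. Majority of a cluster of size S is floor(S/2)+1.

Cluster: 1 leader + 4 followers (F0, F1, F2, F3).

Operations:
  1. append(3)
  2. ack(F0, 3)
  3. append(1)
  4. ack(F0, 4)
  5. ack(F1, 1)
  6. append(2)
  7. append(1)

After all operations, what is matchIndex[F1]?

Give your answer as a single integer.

Answer: 1

Derivation:
Op 1: append 3 -> log_len=3
Op 2: F0 acks idx 3 -> match: F0=3 F1=0 F2=0 F3=0; commitIndex=0
Op 3: append 1 -> log_len=4
Op 4: F0 acks idx 4 -> match: F0=4 F1=0 F2=0 F3=0; commitIndex=0
Op 5: F1 acks idx 1 -> match: F0=4 F1=1 F2=0 F3=0; commitIndex=1
Op 6: append 2 -> log_len=6
Op 7: append 1 -> log_len=7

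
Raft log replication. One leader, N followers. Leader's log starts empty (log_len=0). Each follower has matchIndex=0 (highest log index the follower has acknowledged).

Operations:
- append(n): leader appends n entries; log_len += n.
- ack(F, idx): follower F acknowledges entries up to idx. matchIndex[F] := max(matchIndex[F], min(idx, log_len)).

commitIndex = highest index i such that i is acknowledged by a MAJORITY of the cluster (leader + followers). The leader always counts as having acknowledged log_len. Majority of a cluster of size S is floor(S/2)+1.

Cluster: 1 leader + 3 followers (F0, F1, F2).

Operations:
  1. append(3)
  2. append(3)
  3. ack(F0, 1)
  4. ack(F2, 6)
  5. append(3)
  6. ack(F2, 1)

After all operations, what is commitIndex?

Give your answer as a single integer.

Answer: 1

Derivation:
Op 1: append 3 -> log_len=3
Op 2: append 3 -> log_len=6
Op 3: F0 acks idx 1 -> match: F0=1 F1=0 F2=0; commitIndex=0
Op 4: F2 acks idx 6 -> match: F0=1 F1=0 F2=6; commitIndex=1
Op 5: append 3 -> log_len=9
Op 6: F2 acks idx 1 -> match: F0=1 F1=0 F2=6; commitIndex=1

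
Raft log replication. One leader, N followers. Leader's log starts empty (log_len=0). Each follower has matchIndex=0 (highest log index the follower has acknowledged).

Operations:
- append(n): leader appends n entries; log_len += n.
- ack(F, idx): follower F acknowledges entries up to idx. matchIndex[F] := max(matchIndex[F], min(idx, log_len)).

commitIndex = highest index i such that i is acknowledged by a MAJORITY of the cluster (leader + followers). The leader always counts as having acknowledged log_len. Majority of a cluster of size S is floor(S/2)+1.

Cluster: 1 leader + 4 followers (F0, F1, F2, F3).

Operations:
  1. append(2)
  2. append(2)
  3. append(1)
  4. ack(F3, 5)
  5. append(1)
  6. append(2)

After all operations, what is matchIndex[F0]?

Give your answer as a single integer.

Op 1: append 2 -> log_len=2
Op 2: append 2 -> log_len=4
Op 3: append 1 -> log_len=5
Op 4: F3 acks idx 5 -> match: F0=0 F1=0 F2=0 F3=5; commitIndex=0
Op 5: append 1 -> log_len=6
Op 6: append 2 -> log_len=8

Answer: 0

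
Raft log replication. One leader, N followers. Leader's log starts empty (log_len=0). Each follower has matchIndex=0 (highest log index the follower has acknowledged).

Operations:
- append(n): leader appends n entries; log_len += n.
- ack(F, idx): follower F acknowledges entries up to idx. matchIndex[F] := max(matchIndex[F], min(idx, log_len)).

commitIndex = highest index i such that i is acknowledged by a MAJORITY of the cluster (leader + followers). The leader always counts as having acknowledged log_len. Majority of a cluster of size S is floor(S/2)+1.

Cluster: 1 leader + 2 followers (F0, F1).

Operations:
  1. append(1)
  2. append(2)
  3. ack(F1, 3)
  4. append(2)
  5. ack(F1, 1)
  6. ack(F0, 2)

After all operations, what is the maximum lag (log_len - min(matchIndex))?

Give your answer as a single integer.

Op 1: append 1 -> log_len=1
Op 2: append 2 -> log_len=3
Op 3: F1 acks idx 3 -> match: F0=0 F1=3; commitIndex=3
Op 4: append 2 -> log_len=5
Op 5: F1 acks idx 1 -> match: F0=0 F1=3; commitIndex=3
Op 6: F0 acks idx 2 -> match: F0=2 F1=3; commitIndex=3

Answer: 3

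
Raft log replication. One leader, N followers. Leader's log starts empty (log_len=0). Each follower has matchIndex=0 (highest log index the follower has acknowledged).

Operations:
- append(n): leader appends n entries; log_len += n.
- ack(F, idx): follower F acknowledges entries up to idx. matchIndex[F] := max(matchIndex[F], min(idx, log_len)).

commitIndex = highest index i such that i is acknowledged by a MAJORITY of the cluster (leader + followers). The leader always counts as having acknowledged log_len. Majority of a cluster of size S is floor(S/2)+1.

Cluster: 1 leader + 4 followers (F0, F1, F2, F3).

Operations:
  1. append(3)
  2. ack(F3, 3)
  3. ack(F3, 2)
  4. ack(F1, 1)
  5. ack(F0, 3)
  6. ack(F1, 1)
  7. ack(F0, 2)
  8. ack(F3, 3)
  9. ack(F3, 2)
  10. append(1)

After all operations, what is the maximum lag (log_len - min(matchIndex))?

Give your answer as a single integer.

Answer: 4

Derivation:
Op 1: append 3 -> log_len=3
Op 2: F3 acks idx 3 -> match: F0=0 F1=0 F2=0 F3=3; commitIndex=0
Op 3: F3 acks idx 2 -> match: F0=0 F1=0 F2=0 F3=3; commitIndex=0
Op 4: F1 acks idx 1 -> match: F0=0 F1=1 F2=0 F3=3; commitIndex=1
Op 5: F0 acks idx 3 -> match: F0=3 F1=1 F2=0 F3=3; commitIndex=3
Op 6: F1 acks idx 1 -> match: F0=3 F1=1 F2=0 F3=3; commitIndex=3
Op 7: F0 acks idx 2 -> match: F0=3 F1=1 F2=0 F3=3; commitIndex=3
Op 8: F3 acks idx 3 -> match: F0=3 F1=1 F2=0 F3=3; commitIndex=3
Op 9: F3 acks idx 2 -> match: F0=3 F1=1 F2=0 F3=3; commitIndex=3
Op 10: append 1 -> log_len=4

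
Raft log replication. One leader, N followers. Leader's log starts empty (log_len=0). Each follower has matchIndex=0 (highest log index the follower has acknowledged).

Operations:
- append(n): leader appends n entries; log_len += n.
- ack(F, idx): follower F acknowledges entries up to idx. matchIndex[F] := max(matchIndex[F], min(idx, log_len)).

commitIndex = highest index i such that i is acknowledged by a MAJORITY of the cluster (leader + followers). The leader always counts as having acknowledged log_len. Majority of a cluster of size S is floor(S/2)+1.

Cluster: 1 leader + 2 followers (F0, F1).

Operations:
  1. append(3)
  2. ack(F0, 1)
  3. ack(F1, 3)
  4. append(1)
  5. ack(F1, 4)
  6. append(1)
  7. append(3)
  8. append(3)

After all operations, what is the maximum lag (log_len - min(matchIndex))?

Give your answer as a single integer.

Op 1: append 3 -> log_len=3
Op 2: F0 acks idx 1 -> match: F0=1 F1=0; commitIndex=1
Op 3: F1 acks idx 3 -> match: F0=1 F1=3; commitIndex=3
Op 4: append 1 -> log_len=4
Op 5: F1 acks idx 4 -> match: F0=1 F1=4; commitIndex=4
Op 6: append 1 -> log_len=5
Op 7: append 3 -> log_len=8
Op 8: append 3 -> log_len=11

Answer: 10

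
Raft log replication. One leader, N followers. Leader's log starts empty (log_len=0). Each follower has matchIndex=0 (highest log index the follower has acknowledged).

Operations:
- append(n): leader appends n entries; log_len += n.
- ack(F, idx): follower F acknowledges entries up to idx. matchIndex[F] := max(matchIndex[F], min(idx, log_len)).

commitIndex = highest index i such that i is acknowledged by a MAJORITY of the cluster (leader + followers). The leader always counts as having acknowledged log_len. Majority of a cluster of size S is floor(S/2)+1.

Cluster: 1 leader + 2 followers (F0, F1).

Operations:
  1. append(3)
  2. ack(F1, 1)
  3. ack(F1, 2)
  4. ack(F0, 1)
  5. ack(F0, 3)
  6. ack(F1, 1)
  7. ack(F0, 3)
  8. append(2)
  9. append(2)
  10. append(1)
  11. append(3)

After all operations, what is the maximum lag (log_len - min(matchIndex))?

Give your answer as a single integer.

Op 1: append 3 -> log_len=3
Op 2: F1 acks idx 1 -> match: F0=0 F1=1; commitIndex=1
Op 3: F1 acks idx 2 -> match: F0=0 F1=2; commitIndex=2
Op 4: F0 acks idx 1 -> match: F0=1 F1=2; commitIndex=2
Op 5: F0 acks idx 3 -> match: F0=3 F1=2; commitIndex=3
Op 6: F1 acks idx 1 -> match: F0=3 F1=2; commitIndex=3
Op 7: F0 acks idx 3 -> match: F0=3 F1=2; commitIndex=3
Op 8: append 2 -> log_len=5
Op 9: append 2 -> log_len=7
Op 10: append 1 -> log_len=8
Op 11: append 3 -> log_len=11

Answer: 9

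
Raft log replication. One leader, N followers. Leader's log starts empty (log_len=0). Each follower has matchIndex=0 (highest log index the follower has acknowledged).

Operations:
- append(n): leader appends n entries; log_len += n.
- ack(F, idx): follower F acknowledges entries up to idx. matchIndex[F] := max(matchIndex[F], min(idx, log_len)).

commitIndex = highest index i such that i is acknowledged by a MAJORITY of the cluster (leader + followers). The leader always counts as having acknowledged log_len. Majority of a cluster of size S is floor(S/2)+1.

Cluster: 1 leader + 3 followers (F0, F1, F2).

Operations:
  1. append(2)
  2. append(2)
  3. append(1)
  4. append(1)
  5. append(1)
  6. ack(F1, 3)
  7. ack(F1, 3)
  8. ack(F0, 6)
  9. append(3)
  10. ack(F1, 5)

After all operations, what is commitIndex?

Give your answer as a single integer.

Op 1: append 2 -> log_len=2
Op 2: append 2 -> log_len=4
Op 3: append 1 -> log_len=5
Op 4: append 1 -> log_len=6
Op 5: append 1 -> log_len=7
Op 6: F1 acks idx 3 -> match: F0=0 F1=3 F2=0; commitIndex=0
Op 7: F1 acks idx 3 -> match: F0=0 F1=3 F2=0; commitIndex=0
Op 8: F0 acks idx 6 -> match: F0=6 F1=3 F2=0; commitIndex=3
Op 9: append 3 -> log_len=10
Op 10: F1 acks idx 5 -> match: F0=6 F1=5 F2=0; commitIndex=5

Answer: 5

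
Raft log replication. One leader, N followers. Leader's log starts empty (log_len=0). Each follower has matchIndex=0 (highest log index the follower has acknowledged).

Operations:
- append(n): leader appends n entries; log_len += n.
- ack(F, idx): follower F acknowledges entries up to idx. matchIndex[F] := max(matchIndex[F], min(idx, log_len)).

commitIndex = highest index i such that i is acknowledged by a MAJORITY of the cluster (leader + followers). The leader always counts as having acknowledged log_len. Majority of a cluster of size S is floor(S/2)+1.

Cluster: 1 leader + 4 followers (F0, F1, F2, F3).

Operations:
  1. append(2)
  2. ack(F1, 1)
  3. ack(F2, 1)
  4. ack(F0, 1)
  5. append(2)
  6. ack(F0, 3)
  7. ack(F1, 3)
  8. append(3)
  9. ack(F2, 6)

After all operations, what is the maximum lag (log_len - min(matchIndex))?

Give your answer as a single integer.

Answer: 7

Derivation:
Op 1: append 2 -> log_len=2
Op 2: F1 acks idx 1 -> match: F0=0 F1=1 F2=0 F3=0; commitIndex=0
Op 3: F2 acks idx 1 -> match: F0=0 F1=1 F2=1 F3=0; commitIndex=1
Op 4: F0 acks idx 1 -> match: F0=1 F1=1 F2=1 F3=0; commitIndex=1
Op 5: append 2 -> log_len=4
Op 6: F0 acks idx 3 -> match: F0=3 F1=1 F2=1 F3=0; commitIndex=1
Op 7: F1 acks idx 3 -> match: F0=3 F1=3 F2=1 F3=0; commitIndex=3
Op 8: append 3 -> log_len=7
Op 9: F2 acks idx 6 -> match: F0=3 F1=3 F2=6 F3=0; commitIndex=3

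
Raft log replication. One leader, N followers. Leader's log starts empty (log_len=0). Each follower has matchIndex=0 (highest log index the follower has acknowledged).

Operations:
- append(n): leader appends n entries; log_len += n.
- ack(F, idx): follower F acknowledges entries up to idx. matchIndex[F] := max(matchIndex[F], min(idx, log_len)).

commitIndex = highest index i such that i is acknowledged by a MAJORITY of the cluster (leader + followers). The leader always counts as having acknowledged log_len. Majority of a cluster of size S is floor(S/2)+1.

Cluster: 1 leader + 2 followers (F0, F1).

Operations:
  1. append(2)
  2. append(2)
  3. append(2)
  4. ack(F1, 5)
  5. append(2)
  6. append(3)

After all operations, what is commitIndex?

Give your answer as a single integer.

Answer: 5

Derivation:
Op 1: append 2 -> log_len=2
Op 2: append 2 -> log_len=4
Op 3: append 2 -> log_len=6
Op 4: F1 acks idx 5 -> match: F0=0 F1=5; commitIndex=5
Op 5: append 2 -> log_len=8
Op 6: append 3 -> log_len=11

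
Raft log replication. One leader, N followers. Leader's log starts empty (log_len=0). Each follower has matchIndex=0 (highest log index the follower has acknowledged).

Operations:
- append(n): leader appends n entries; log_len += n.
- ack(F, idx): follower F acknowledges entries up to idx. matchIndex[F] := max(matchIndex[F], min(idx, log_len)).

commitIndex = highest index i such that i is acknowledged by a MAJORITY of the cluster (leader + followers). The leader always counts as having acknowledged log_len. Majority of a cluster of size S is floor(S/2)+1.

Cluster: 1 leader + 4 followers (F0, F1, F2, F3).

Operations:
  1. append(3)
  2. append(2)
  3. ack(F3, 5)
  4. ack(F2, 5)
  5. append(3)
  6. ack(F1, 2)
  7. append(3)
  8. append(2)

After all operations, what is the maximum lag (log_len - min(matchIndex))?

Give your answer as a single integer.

Answer: 13

Derivation:
Op 1: append 3 -> log_len=3
Op 2: append 2 -> log_len=5
Op 3: F3 acks idx 5 -> match: F0=0 F1=0 F2=0 F3=5; commitIndex=0
Op 4: F2 acks idx 5 -> match: F0=0 F1=0 F2=5 F3=5; commitIndex=5
Op 5: append 3 -> log_len=8
Op 6: F1 acks idx 2 -> match: F0=0 F1=2 F2=5 F3=5; commitIndex=5
Op 7: append 3 -> log_len=11
Op 8: append 2 -> log_len=13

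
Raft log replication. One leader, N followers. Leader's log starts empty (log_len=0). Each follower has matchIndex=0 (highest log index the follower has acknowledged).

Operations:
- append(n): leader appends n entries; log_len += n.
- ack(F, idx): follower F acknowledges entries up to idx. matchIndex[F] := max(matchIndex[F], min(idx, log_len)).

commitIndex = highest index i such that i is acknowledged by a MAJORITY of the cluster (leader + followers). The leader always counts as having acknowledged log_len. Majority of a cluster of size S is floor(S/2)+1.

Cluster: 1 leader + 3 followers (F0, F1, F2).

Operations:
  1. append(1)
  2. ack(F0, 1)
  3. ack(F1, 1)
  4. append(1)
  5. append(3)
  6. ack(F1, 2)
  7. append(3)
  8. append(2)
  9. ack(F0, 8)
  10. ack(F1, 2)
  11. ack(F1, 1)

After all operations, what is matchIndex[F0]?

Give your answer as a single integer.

Op 1: append 1 -> log_len=1
Op 2: F0 acks idx 1 -> match: F0=1 F1=0 F2=0; commitIndex=0
Op 3: F1 acks idx 1 -> match: F0=1 F1=1 F2=0; commitIndex=1
Op 4: append 1 -> log_len=2
Op 5: append 3 -> log_len=5
Op 6: F1 acks idx 2 -> match: F0=1 F1=2 F2=0; commitIndex=1
Op 7: append 3 -> log_len=8
Op 8: append 2 -> log_len=10
Op 9: F0 acks idx 8 -> match: F0=8 F1=2 F2=0; commitIndex=2
Op 10: F1 acks idx 2 -> match: F0=8 F1=2 F2=0; commitIndex=2
Op 11: F1 acks idx 1 -> match: F0=8 F1=2 F2=0; commitIndex=2

Answer: 8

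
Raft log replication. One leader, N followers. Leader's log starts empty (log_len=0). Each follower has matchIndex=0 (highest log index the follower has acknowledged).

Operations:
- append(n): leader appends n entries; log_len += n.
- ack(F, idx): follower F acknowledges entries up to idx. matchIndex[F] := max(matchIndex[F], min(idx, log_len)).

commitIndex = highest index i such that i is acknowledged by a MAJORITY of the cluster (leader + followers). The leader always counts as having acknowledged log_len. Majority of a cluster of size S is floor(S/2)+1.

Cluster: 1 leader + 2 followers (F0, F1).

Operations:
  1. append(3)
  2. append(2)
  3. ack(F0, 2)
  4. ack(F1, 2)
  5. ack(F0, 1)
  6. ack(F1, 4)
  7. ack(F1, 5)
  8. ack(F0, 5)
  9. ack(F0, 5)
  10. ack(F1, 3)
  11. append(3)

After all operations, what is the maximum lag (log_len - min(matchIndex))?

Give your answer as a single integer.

Op 1: append 3 -> log_len=3
Op 2: append 2 -> log_len=5
Op 3: F0 acks idx 2 -> match: F0=2 F1=0; commitIndex=2
Op 4: F1 acks idx 2 -> match: F0=2 F1=2; commitIndex=2
Op 5: F0 acks idx 1 -> match: F0=2 F1=2; commitIndex=2
Op 6: F1 acks idx 4 -> match: F0=2 F1=4; commitIndex=4
Op 7: F1 acks idx 5 -> match: F0=2 F1=5; commitIndex=5
Op 8: F0 acks idx 5 -> match: F0=5 F1=5; commitIndex=5
Op 9: F0 acks idx 5 -> match: F0=5 F1=5; commitIndex=5
Op 10: F1 acks idx 3 -> match: F0=5 F1=5; commitIndex=5
Op 11: append 3 -> log_len=8

Answer: 3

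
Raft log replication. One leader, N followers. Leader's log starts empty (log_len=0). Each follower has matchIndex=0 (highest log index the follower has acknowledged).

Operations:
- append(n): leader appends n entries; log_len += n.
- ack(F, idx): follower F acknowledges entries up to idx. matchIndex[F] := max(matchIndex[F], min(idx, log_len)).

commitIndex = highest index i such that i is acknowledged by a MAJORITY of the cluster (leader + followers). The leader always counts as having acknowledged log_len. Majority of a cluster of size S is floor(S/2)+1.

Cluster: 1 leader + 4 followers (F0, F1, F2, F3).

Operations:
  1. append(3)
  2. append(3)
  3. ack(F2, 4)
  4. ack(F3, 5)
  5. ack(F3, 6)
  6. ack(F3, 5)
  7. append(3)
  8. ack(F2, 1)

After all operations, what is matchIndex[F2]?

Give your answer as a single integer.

Op 1: append 3 -> log_len=3
Op 2: append 3 -> log_len=6
Op 3: F2 acks idx 4 -> match: F0=0 F1=0 F2=4 F3=0; commitIndex=0
Op 4: F3 acks idx 5 -> match: F0=0 F1=0 F2=4 F3=5; commitIndex=4
Op 5: F3 acks idx 6 -> match: F0=0 F1=0 F2=4 F3=6; commitIndex=4
Op 6: F3 acks idx 5 -> match: F0=0 F1=0 F2=4 F3=6; commitIndex=4
Op 7: append 3 -> log_len=9
Op 8: F2 acks idx 1 -> match: F0=0 F1=0 F2=4 F3=6; commitIndex=4

Answer: 4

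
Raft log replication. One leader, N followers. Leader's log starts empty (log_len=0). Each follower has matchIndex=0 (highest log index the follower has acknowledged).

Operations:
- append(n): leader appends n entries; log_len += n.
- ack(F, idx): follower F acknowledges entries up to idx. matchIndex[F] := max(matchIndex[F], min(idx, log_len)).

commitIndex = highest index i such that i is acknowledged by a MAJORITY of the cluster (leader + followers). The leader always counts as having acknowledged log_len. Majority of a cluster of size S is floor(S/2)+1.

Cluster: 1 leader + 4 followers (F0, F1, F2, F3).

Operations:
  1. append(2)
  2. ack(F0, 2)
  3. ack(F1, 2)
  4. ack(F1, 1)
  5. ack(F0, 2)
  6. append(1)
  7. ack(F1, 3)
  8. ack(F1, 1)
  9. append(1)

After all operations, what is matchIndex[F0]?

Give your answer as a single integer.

Op 1: append 2 -> log_len=2
Op 2: F0 acks idx 2 -> match: F0=2 F1=0 F2=0 F3=0; commitIndex=0
Op 3: F1 acks idx 2 -> match: F0=2 F1=2 F2=0 F3=0; commitIndex=2
Op 4: F1 acks idx 1 -> match: F0=2 F1=2 F2=0 F3=0; commitIndex=2
Op 5: F0 acks idx 2 -> match: F0=2 F1=2 F2=0 F3=0; commitIndex=2
Op 6: append 1 -> log_len=3
Op 7: F1 acks idx 3 -> match: F0=2 F1=3 F2=0 F3=0; commitIndex=2
Op 8: F1 acks idx 1 -> match: F0=2 F1=3 F2=0 F3=0; commitIndex=2
Op 9: append 1 -> log_len=4

Answer: 2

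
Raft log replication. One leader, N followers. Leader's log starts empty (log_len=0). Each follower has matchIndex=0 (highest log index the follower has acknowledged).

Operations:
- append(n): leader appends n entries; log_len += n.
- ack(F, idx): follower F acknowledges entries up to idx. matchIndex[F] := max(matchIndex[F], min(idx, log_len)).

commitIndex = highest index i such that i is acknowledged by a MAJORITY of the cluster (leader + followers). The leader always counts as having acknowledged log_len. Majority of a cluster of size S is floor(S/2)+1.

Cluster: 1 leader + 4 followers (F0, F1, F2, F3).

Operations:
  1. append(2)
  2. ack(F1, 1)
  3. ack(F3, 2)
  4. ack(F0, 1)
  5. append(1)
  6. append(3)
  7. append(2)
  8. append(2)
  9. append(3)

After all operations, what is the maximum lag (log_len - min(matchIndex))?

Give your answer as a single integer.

Answer: 13

Derivation:
Op 1: append 2 -> log_len=2
Op 2: F1 acks idx 1 -> match: F0=0 F1=1 F2=0 F3=0; commitIndex=0
Op 3: F3 acks idx 2 -> match: F0=0 F1=1 F2=0 F3=2; commitIndex=1
Op 4: F0 acks idx 1 -> match: F0=1 F1=1 F2=0 F3=2; commitIndex=1
Op 5: append 1 -> log_len=3
Op 6: append 3 -> log_len=6
Op 7: append 2 -> log_len=8
Op 8: append 2 -> log_len=10
Op 9: append 3 -> log_len=13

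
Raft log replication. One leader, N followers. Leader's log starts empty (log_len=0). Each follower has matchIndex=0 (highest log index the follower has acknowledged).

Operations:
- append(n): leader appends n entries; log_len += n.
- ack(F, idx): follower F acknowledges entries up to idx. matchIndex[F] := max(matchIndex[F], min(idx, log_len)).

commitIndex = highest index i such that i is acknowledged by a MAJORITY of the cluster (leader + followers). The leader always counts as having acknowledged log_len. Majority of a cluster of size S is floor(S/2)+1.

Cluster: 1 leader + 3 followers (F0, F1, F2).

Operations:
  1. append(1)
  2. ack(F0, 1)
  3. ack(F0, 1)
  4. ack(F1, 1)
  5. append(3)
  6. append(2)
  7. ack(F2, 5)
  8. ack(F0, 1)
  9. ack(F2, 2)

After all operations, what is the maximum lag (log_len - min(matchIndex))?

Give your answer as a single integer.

Answer: 5

Derivation:
Op 1: append 1 -> log_len=1
Op 2: F0 acks idx 1 -> match: F0=1 F1=0 F2=0; commitIndex=0
Op 3: F0 acks idx 1 -> match: F0=1 F1=0 F2=0; commitIndex=0
Op 4: F1 acks idx 1 -> match: F0=1 F1=1 F2=0; commitIndex=1
Op 5: append 3 -> log_len=4
Op 6: append 2 -> log_len=6
Op 7: F2 acks idx 5 -> match: F0=1 F1=1 F2=5; commitIndex=1
Op 8: F0 acks idx 1 -> match: F0=1 F1=1 F2=5; commitIndex=1
Op 9: F2 acks idx 2 -> match: F0=1 F1=1 F2=5; commitIndex=1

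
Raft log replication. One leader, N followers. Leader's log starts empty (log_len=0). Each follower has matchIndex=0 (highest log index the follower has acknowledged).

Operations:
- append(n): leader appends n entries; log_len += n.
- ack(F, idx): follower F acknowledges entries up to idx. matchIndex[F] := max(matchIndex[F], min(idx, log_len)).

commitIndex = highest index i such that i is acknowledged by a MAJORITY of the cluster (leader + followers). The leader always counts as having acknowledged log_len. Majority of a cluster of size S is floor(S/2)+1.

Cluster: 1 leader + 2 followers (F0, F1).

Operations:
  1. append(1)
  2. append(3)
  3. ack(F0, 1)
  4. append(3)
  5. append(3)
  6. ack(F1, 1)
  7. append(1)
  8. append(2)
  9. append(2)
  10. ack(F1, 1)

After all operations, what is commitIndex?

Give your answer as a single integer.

Answer: 1

Derivation:
Op 1: append 1 -> log_len=1
Op 2: append 3 -> log_len=4
Op 3: F0 acks idx 1 -> match: F0=1 F1=0; commitIndex=1
Op 4: append 3 -> log_len=7
Op 5: append 3 -> log_len=10
Op 6: F1 acks idx 1 -> match: F0=1 F1=1; commitIndex=1
Op 7: append 1 -> log_len=11
Op 8: append 2 -> log_len=13
Op 9: append 2 -> log_len=15
Op 10: F1 acks idx 1 -> match: F0=1 F1=1; commitIndex=1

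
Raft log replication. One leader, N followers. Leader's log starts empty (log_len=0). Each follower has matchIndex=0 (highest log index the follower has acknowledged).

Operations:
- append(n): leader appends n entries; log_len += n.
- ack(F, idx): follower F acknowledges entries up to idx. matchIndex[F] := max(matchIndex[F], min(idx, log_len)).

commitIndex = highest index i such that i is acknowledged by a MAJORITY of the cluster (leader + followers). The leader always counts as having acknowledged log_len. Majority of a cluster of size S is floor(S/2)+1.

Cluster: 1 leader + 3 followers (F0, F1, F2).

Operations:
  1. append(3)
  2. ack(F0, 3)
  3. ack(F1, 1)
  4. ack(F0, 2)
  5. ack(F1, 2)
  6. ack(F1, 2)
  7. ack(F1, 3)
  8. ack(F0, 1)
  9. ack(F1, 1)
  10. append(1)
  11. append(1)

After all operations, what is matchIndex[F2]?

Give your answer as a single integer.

Op 1: append 3 -> log_len=3
Op 2: F0 acks idx 3 -> match: F0=3 F1=0 F2=0; commitIndex=0
Op 3: F1 acks idx 1 -> match: F0=3 F1=1 F2=0; commitIndex=1
Op 4: F0 acks idx 2 -> match: F0=3 F1=1 F2=0; commitIndex=1
Op 5: F1 acks idx 2 -> match: F0=3 F1=2 F2=0; commitIndex=2
Op 6: F1 acks idx 2 -> match: F0=3 F1=2 F2=0; commitIndex=2
Op 7: F1 acks idx 3 -> match: F0=3 F1=3 F2=0; commitIndex=3
Op 8: F0 acks idx 1 -> match: F0=3 F1=3 F2=0; commitIndex=3
Op 9: F1 acks idx 1 -> match: F0=3 F1=3 F2=0; commitIndex=3
Op 10: append 1 -> log_len=4
Op 11: append 1 -> log_len=5

Answer: 0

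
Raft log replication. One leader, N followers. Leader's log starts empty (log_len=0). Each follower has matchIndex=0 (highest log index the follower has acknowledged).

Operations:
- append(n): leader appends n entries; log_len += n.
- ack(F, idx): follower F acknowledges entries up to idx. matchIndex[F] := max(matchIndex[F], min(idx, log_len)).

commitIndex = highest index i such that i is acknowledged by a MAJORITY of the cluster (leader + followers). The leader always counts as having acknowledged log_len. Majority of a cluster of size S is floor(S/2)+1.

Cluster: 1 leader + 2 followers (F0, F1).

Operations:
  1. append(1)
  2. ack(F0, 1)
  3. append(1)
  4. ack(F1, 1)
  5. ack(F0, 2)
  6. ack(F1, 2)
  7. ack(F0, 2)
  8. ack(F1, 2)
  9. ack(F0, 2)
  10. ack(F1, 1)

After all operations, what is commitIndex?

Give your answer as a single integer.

Op 1: append 1 -> log_len=1
Op 2: F0 acks idx 1 -> match: F0=1 F1=0; commitIndex=1
Op 3: append 1 -> log_len=2
Op 4: F1 acks idx 1 -> match: F0=1 F1=1; commitIndex=1
Op 5: F0 acks idx 2 -> match: F0=2 F1=1; commitIndex=2
Op 6: F1 acks idx 2 -> match: F0=2 F1=2; commitIndex=2
Op 7: F0 acks idx 2 -> match: F0=2 F1=2; commitIndex=2
Op 8: F1 acks idx 2 -> match: F0=2 F1=2; commitIndex=2
Op 9: F0 acks idx 2 -> match: F0=2 F1=2; commitIndex=2
Op 10: F1 acks idx 1 -> match: F0=2 F1=2; commitIndex=2

Answer: 2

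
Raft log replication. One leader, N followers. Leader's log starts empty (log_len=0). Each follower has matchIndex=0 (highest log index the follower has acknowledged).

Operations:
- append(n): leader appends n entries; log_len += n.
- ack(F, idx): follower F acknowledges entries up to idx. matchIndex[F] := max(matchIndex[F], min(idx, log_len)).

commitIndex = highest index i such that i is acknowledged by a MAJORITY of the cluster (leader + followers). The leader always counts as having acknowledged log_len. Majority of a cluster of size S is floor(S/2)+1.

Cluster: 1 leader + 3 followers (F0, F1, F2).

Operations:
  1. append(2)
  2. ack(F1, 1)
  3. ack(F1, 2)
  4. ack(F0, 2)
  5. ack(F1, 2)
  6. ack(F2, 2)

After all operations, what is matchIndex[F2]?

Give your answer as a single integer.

Answer: 2

Derivation:
Op 1: append 2 -> log_len=2
Op 2: F1 acks idx 1 -> match: F0=0 F1=1 F2=0; commitIndex=0
Op 3: F1 acks idx 2 -> match: F0=0 F1=2 F2=0; commitIndex=0
Op 4: F0 acks idx 2 -> match: F0=2 F1=2 F2=0; commitIndex=2
Op 5: F1 acks idx 2 -> match: F0=2 F1=2 F2=0; commitIndex=2
Op 6: F2 acks idx 2 -> match: F0=2 F1=2 F2=2; commitIndex=2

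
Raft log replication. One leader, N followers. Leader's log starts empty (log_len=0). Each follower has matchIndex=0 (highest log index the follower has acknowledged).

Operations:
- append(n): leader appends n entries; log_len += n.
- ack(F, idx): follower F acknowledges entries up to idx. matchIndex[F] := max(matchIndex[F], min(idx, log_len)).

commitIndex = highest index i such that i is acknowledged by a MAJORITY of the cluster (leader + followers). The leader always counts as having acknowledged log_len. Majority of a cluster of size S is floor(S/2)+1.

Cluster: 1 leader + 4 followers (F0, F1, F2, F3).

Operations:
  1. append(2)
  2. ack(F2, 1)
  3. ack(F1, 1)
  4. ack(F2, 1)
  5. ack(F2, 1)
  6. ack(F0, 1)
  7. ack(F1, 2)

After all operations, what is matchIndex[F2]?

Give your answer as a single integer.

Answer: 1

Derivation:
Op 1: append 2 -> log_len=2
Op 2: F2 acks idx 1 -> match: F0=0 F1=0 F2=1 F3=0; commitIndex=0
Op 3: F1 acks idx 1 -> match: F0=0 F1=1 F2=1 F3=0; commitIndex=1
Op 4: F2 acks idx 1 -> match: F0=0 F1=1 F2=1 F3=0; commitIndex=1
Op 5: F2 acks idx 1 -> match: F0=0 F1=1 F2=1 F3=0; commitIndex=1
Op 6: F0 acks idx 1 -> match: F0=1 F1=1 F2=1 F3=0; commitIndex=1
Op 7: F1 acks idx 2 -> match: F0=1 F1=2 F2=1 F3=0; commitIndex=1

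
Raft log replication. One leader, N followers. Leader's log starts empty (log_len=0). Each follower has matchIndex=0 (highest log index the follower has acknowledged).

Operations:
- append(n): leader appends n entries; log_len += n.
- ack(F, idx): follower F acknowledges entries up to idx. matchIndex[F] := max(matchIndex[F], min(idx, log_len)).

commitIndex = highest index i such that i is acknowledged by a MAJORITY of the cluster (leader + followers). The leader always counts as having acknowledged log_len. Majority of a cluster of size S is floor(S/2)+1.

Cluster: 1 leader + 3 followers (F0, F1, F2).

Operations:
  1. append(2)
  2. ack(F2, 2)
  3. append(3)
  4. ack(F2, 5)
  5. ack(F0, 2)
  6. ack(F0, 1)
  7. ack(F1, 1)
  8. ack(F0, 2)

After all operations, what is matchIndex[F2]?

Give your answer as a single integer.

Answer: 5

Derivation:
Op 1: append 2 -> log_len=2
Op 2: F2 acks idx 2 -> match: F0=0 F1=0 F2=2; commitIndex=0
Op 3: append 3 -> log_len=5
Op 4: F2 acks idx 5 -> match: F0=0 F1=0 F2=5; commitIndex=0
Op 5: F0 acks idx 2 -> match: F0=2 F1=0 F2=5; commitIndex=2
Op 6: F0 acks idx 1 -> match: F0=2 F1=0 F2=5; commitIndex=2
Op 7: F1 acks idx 1 -> match: F0=2 F1=1 F2=5; commitIndex=2
Op 8: F0 acks idx 2 -> match: F0=2 F1=1 F2=5; commitIndex=2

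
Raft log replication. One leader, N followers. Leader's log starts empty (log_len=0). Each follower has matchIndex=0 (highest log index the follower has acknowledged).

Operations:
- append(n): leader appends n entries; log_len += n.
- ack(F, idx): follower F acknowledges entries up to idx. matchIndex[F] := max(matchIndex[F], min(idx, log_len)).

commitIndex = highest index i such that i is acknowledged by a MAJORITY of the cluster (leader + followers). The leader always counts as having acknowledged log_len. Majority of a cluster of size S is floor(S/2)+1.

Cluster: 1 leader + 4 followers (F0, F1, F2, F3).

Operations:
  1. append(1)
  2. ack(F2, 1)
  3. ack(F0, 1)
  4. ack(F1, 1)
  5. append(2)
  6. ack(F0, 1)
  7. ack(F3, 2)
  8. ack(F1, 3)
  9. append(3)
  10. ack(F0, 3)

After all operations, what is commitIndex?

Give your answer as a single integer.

Op 1: append 1 -> log_len=1
Op 2: F2 acks idx 1 -> match: F0=0 F1=0 F2=1 F3=0; commitIndex=0
Op 3: F0 acks idx 1 -> match: F0=1 F1=0 F2=1 F3=0; commitIndex=1
Op 4: F1 acks idx 1 -> match: F0=1 F1=1 F2=1 F3=0; commitIndex=1
Op 5: append 2 -> log_len=3
Op 6: F0 acks idx 1 -> match: F0=1 F1=1 F2=1 F3=0; commitIndex=1
Op 7: F3 acks idx 2 -> match: F0=1 F1=1 F2=1 F3=2; commitIndex=1
Op 8: F1 acks idx 3 -> match: F0=1 F1=3 F2=1 F3=2; commitIndex=2
Op 9: append 3 -> log_len=6
Op 10: F0 acks idx 3 -> match: F0=3 F1=3 F2=1 F3=2; commitIndex=3

Answer: 3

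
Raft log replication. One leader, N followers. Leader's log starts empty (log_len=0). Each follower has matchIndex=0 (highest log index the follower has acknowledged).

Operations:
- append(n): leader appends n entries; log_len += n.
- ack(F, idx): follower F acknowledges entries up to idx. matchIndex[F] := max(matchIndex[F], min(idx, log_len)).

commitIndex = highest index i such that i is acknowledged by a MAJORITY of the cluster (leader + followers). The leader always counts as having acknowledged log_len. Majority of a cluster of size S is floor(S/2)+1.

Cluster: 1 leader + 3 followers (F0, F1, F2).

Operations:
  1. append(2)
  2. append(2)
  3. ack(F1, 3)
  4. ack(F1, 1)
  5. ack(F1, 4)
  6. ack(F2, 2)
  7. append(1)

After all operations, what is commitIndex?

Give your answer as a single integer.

Op 1: append 2 -> log_len=2
Op 2: append 2 -> log_len=4
Op 3: F1 acks idx 3 -> match: F0=0 F1=3 F2=0; commitIndex=0
Op 4: F1 acks idx 1 -> match: F0=0 F1=3 F2=0; commitIndex=0
Op 5: F1 acks idx 4 -> match: F0=0 F1=4 F2=0; commitIndex=0
Op 6: F2 acks idx 2 -> match: F0=0 F1=4 F2=2; commitIndex=2
Op 7: append 1 -> log_len=5

Answer: 2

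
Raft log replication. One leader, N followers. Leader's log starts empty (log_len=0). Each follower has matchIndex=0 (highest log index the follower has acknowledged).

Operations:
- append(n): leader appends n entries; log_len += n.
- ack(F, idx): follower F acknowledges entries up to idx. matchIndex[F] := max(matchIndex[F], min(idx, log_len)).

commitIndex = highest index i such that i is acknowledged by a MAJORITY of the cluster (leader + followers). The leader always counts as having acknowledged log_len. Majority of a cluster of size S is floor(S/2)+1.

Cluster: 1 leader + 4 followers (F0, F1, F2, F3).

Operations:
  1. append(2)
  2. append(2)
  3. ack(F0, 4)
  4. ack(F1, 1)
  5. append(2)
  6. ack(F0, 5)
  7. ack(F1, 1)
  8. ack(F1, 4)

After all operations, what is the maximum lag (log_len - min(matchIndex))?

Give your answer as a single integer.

Op 1: append 2 -> log_len=2
Op 2: append 2 -> log_len=4
Op 3: F0 acks idx 4 -> match: F0=4 F1=0 F2=0 F3=0; commitIndex=0
Op 4: F1 acks idx 1 -> match: F0=4 F1=1 F2=0 F3=0; commitIndex=1
Op 5: append 2 -> log_len=6
Op 6: F0 acks idx 5 -> match: F0=5 F1=1 F2=0 F3=0; commitIndex=1
Op 7: F1 acks idx 1 -> match: F0=5 F1=1 F2=0 F3=0; commitIndex=1
Op 8: F1 acks idx 4 -> match: F0=5 F1=4 F2=0 F3=0; commitIndex=4

Answer: 6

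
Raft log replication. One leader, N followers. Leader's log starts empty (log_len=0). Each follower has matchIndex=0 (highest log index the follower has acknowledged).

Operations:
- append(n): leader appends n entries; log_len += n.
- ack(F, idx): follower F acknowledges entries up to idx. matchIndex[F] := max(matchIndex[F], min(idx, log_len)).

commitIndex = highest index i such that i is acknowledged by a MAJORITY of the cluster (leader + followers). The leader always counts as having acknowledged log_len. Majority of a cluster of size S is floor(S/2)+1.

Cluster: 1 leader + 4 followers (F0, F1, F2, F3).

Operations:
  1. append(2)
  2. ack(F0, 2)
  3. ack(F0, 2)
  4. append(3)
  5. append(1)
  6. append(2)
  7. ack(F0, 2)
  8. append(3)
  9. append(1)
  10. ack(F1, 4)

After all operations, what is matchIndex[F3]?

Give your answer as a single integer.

Op 1: append 2 -> log_len=2
Op 2: F0 acks idx 2 -> match: F0=2 F1=0 F2=0 F3=0; commitIndex=0
Op 3: F0 acks idx 2 -> match: F0=2 F1=0 F2=0 F3=0; commitIndex=0
Op 4: append 3 -> log_len=5
Op 5: append 1 -> log_len=6
Op 6: append 2 -> log_len=8
Op 7: F0 acks idx 2 -> match: F0=2 F1=0 F2=0 F3=0; commitIndex=0
Op 8: append 3 -> log_len=11
Op 9: append 1 -> log_len=12
Op 10: F1 acks idx 4 -> match: F0=2 F1=4 F2=0 F3=0; commitIndex=2

Answer: 0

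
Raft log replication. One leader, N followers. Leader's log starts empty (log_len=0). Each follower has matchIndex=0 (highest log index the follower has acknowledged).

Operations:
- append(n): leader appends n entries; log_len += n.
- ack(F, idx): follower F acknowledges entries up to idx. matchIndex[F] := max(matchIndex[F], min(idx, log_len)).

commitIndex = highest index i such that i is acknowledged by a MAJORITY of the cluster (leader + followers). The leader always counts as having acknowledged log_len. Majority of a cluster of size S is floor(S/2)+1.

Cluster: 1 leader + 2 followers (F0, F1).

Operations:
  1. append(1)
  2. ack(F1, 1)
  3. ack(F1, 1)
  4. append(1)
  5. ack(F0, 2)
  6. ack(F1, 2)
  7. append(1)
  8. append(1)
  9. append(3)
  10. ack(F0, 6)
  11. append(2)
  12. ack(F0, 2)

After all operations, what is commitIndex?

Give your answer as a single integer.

Answer: 6

Derivation:
Op 1: append 1 -> log_len=1
Op 2: F1 acks idx 1 -> match: F0=0 F1=1; commitIndex=1
Op 3: F1 acks idx 1 -> match: F0=0 F1=1; commitIndex=1
Op 4: append 1 -> log_len=2
Op 5: F0 acks idx 2 -> match: F0=2 F1=1; commitIndex=2
Op 6: F1 acks idx 2 -> match: F0=2 F1=2; commitIndex=2
Op 7: append 1 -> log_len=3
Op 8: append 1 -> log_len=4
Op 9: append 3 -> log_len=7
Op 10: F0 acks idx 6 -> match: F0=6 F1=2; commitIndex=6
Op 11: append 2 -> log_len=9
Op 12: F0 acks idx 2 -> match: F0=6 F1=2; commitIndex=6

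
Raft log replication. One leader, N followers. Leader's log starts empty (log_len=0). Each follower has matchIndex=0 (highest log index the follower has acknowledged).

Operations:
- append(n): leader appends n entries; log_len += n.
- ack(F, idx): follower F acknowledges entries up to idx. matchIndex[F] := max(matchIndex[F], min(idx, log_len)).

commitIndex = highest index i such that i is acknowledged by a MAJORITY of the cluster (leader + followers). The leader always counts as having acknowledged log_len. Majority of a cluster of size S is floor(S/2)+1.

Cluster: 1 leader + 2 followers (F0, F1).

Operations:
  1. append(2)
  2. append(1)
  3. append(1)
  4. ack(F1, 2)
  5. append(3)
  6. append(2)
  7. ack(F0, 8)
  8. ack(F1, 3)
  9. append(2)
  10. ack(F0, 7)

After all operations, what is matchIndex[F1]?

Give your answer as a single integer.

Op 1: append 2 -> log_len=2
Op 2: append 1 -> log_len=3
Op 3: append 1 -> log_len=4
Op 4: F1 acks idx 2 -> match: F0=0 F1=2; commitIndex=2
Op 5: append 3 -> log_len=7
Op 6: append 2 -> log_len=9
Op 7: F0 acks idx 8 -> match: F0=8 F1=2; commitIndex=8
Op 8: F1 acks idx 3 -> match: F0=8 F1=3; commitIndex=8
Op 9: append 2 -> log_len=11
Op 10: F0 acks idx 7 -> match: F0=8 F1=3; commitIndex=8

Answer: 3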